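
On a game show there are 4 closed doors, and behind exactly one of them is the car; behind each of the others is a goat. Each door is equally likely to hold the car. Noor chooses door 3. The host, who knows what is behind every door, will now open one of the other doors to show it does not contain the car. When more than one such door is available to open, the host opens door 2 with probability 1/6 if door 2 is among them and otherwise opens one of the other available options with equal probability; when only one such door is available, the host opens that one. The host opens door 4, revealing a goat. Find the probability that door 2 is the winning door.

Condition on the true location of the car.
If it is behind door 1 (prior 1/4): door 2 is available but not opened, probability 5/6; weight (1/4)·(5/6) = 5/24.
If it is behind door 2 (prior 1/4): door 2 holds the prize so is unavailable; the host chooses uniformly among the 2 others, probability 1/2; weight (1/4)·(1/2) = 1/8.
If it is behind door 3 (prior 1/4): door 2 is available but not opened; door 4 gets probability (1 − 1/6)/2 = 5/12; weight (1/4)·(5/12) = 5/48.
If it is behind door 4 (prior 1/4): the host opened door 4, so this case is ruled out; weight (1/4)·0 = 0.
The weights sum to 7/16.
So P(the car behind door 2 | the host opened door 4) = (1/8) / (7/16) = 2/7.

2/7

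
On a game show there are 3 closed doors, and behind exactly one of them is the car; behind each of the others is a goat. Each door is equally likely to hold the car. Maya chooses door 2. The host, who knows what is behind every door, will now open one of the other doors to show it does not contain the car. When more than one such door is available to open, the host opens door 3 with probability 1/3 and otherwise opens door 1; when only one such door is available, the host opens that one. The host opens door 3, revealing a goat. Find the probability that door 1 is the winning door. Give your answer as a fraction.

Condition on the true location of the car.
If it is behind door 1 (prior 1/3): only door 3 is available, probability 1; weight (1/3)·1 = 1/3.
If it is behind door 2 (prior 1/3): door 3 is available, opened with probability 1/3; weight (1/3)·(1/3) = 1/9.
If it is behind door 3 (prior 1/3): the host opened door 3, so this case is ruled out; weight (1/3)·0 = 0.
The weights sum to 4/9.
So P(the car behind door 1 | the host opened door 3) = (1/3) / (4/9) = 3/4.

3/4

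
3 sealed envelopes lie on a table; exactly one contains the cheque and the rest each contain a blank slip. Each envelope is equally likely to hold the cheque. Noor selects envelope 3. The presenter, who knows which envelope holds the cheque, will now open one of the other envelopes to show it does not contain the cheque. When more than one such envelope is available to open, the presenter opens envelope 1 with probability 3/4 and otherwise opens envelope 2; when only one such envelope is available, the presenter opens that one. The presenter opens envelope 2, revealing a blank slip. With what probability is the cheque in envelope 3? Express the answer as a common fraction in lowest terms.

1/5

Consider each possible location of the cheque in turn.
If it is in envelope 1 (prior 1/3): only envelope 2 is available, probability 1; weight (1/3)·1 = 1/3.
If it is in envelope 2 (prior 1/3): the presenter opened envelope 2, so this case is ruled out; weight (1/3)·0 = 0.
If it is in envelope 3 (prior 1/3): envelope 1 is available but not opened, probability 1/4; weight (1/3)·(1/4) = 1/12.
The weights sum to 5/12.
So P(the cheque in envelope 3 | the presenter opened envelope 2) = (1/12) / (5/12) = 1/5.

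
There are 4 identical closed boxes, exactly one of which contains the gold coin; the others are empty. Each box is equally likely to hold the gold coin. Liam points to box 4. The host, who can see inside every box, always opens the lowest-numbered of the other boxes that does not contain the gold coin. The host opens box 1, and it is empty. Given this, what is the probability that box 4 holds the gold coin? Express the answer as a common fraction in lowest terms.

1/3

Consider each possible location of the gold coin in turn.
If it is in box 1 (prior 1/4): the host opened box 1, so this case is ruled out; weight (1/4)·0 = 0.
If it is in any of boxes 2, 3, and 4 (prior 1/4 each): box 1 is the lowest-numbered option available, probability 1; weight (1/4)·1 = 1/4 each.
The weights sum to 3/4.
So P(the gold coin in box 4 | the host opened box 1) = (1/4) / (3/4) = 1/3.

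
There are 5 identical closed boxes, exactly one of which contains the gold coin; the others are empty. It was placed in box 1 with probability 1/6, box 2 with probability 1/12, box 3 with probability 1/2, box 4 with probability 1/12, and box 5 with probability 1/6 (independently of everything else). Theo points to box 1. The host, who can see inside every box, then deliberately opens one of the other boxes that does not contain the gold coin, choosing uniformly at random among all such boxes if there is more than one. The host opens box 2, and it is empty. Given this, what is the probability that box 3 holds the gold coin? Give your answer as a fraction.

4/7

Consider each possible location of the gold coin in turn.
If it is in box 1 (prior 1/6): the host has 4 equally likely choices, so probability 1/4; weight (1/6)·(1/4) = 1/24.
If it is in box 2 (prior 1/12): the host opened box 2, so this case is ruled out; weight (1/12)·0 = 0.
If it is in box 3 (prior 1/2): the host has 3 equally likely choices, so probability 1/3; weight (1/2)·(1/3) = 1/6.
If it is in box 4 (prior 1/12): the host has 3 equally likely choices, so probability 1/3; weight (1/12)·(1/3) = 1/36.
If it is in box 5 (prior 1/6): the host has 3 equally likely choices, so probability 1/3; weight (1/6)·(1/3) = 1/18.
The weights sum to 7/24.
So P(the gold coin in box 3 | the host opened box 2) = (1/6) / (7/24) = 4/7.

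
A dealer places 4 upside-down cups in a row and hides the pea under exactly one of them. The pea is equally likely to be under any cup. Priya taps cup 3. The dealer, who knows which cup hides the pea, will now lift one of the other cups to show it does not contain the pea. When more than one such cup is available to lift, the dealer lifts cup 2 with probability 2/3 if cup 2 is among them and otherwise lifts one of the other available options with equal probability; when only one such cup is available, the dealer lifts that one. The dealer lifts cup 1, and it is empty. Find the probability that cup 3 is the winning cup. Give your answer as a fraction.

Apply Bayes' rule, conditioning on where the pea actually is.
If it is under cup 1 (prior 1/4): the dealer opened cup 1, so this case is ruled out; weight (1/4)·0 = 0.
If it is under cup 2 (prior 1/4): cup 2 holds the prize so is unavailable; the dealer chooses uniformly among the 2 others, probability 1/2; weight (1/4)·(1/2) = 1/8.
If it is under cup 3 (prior 1/4): cup 2 is available but not opened; cup 1 gets probability (1 − 2/3)/2 = 1/6; weight (1/4)·(1/6) = 1/24.
If it is under cup 4 (prior 1/4): cup 2 is available but not opened, probability 1/3; weight (1/4)·(1/3) = 1/12.
The weights sum to 1/4.
So P(the pea under cup 3 | the dealer opened cup 1) = (1/24) / (1/4) = 1/6.

1/6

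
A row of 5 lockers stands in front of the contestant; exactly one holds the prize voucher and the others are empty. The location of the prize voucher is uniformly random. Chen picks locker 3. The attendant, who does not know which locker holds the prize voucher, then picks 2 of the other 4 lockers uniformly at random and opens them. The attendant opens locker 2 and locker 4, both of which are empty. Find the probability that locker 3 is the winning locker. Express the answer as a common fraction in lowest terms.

1/3

Because the attendant chose which lockers to open without knowing where the prize voucher is, the choice is independent of the prize location. Learning that none of the 2 opened lockers holds the prize voucher simply rules out those 2 locations and leaves the remaining 3 lockers still equally likely by symmetry.
So P(the prize voucher in locker 3) = 1/3.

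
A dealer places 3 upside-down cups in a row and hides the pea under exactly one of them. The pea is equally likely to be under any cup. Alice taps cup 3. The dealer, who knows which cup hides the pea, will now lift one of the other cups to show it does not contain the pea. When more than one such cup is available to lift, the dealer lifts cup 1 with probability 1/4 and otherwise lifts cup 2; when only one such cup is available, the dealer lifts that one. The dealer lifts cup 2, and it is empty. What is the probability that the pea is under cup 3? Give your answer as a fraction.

Apply Bayes' rule, conditioning on where the pea actually is.
If it is under cup 1 (prior 1/3): only cup 2 is available, probability 1; weight (1/3)·1 = 1/3.
If it is under cup 2 (prior 1/3): the dealer opened cup 2, so this case is ruled out; weight (1/3)·0 = 0.
If it is under cup 3 (prior 1/3): cup 1 is available but not opened, probability 3/4; weight (1/3)·(3/4) = 1/4.
The weights sum to 7/12.
So P(the pea under cup 3 | the dealer opened cup 2) = (1/4) / (7/12) = 3/7.

3/7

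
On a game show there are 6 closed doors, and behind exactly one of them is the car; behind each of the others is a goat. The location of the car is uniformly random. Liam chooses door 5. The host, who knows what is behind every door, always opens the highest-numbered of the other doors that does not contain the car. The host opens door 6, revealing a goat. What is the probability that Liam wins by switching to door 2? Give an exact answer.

1/5

Condition on the true location of the car.
If it is behind any of doors 1, 2, 3, 4, and 5 (prior 1/6 each): door 6 is the highest-numbered option available, probability 1; weight (1/6)·1 = 1/6 each.
If it is behind door 6 (prior 1/6): the host opened door 6, so this case is ruled out; weight (1/6)·0 = 0.
The weights sum to 5/6.
So P(the car behind door 2 | the host opened door 6) = (1/6) / (5/6) = 1/5.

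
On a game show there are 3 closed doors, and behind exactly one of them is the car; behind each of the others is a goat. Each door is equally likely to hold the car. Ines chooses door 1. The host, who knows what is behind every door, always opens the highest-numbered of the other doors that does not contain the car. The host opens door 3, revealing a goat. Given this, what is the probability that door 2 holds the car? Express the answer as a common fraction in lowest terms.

Condition on the true location of the car.
If it is behind either of doors 1 and 2 (prior 1/3 each): door 3 is the highest-numbered option available, probability 1; weight (1/3)·1 = 1/3 each.
If it is behind door 3 (prior 1/3): the host opened door 3, so this case is ruled out; weight (1/3)·0 = 0.
The weights sum to 2/3.
So P(the car behind door 2 | the host opened door 3) = (1/3) / (2/3) = 1/2.

1/2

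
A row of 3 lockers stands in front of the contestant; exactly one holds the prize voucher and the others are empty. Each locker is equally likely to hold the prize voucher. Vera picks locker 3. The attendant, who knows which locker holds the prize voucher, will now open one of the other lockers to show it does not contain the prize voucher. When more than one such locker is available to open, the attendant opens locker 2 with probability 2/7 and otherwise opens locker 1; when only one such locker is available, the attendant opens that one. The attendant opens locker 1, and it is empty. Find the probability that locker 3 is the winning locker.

Apply Bayes' rule, conditioning on where the prize voucher actually is.
If it is in locker 1 (prior 1/3): the attendant opened locker 1, so this case is ruled out; weight (1/3)·0 = 0.
If it is in locker 2 (prior 1/3): only locker 1 is available, probability 1; weight (1/3)·1 = 1/3.
If it is in locker 3 (prior 1/3): locker 2 is available but not opened, probability 5/7; weight (1/3)·(5/7) = 5/21.
The weights sum to 4/7.
So P(the prize voucher in locker 3 | the attendant opened locker 1) = (5/21) / (4/7) = 5/12.

5/12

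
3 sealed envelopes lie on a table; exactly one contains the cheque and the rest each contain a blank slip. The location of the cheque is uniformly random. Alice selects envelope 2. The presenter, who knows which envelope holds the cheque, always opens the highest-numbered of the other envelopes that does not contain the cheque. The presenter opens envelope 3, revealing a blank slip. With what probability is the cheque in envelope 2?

Apply Bayes' rule, conditioning on where the cheque actually is.
If it is in either of envelopes 1 and 2 (prior 1/3 each): envelope 3 is the highest-numbered option available, probability 1; weight (1/3)·1 = 1/3 each.
If it is in envelope 3 (prior 1/3): the presenter opened envelope 3, so this case is ruled out; weight (1/3)·0 = 0.
The weights sum to 2/3.
So P(the cheque in envelope 2 | the presenter opened envelope 3) = (1/3) / (2/3) = 1/2.

1/2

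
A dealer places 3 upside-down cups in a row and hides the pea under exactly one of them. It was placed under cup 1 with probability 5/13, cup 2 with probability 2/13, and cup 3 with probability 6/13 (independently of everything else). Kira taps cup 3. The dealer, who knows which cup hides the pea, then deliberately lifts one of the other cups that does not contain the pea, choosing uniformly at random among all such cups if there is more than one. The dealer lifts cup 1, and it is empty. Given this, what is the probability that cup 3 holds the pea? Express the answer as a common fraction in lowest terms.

3/5

Condition on the true location of the pea.
If it is under cup 1 (prior 5/13): the dealer opened cup 1, so this case is ruled out; weight (5/13)·0 = 0.
If it is under cup 2 (prior 2/13): the dealer has no choice, probability 1; weight (2/13)·1 = 2/13.
If it is under cup 3 (prior 6/13): the dealer has 2 equally likely choices, so probability 1/2; weight (6/13)·(1/2) = 3/13.
The weights sum to 5/13.
So P(the pea under cup 3 | the dealer opened cup 1) = (3/13) / (5/13) = 3/5.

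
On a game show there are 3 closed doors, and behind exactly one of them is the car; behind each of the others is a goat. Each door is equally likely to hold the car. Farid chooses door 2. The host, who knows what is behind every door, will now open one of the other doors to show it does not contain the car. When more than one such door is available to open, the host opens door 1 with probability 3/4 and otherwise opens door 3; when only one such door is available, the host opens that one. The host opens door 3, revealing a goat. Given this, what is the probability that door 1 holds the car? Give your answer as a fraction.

4/5

Apply Bayes' rule, conditioning on where the car actually is.
If it is behind door 1 (prior 1/3): only door 3 is available, probability 1; weight (1/3)·1 = 1/3.
If it is behind door 2 (prior 1/3): door 1 is available but not opened, probability 1/4; weight (1/3)·(1/4) = 1/12.
If it is behind door 3 (prior 1/3): the host opened door 3, so this case is ruled out; weight (1/3)·0 = 0.
The weights sum to 5/12.
So P(the car behind door 1 | the host opened door 3) = (1/3) / (5/12) = 4/5.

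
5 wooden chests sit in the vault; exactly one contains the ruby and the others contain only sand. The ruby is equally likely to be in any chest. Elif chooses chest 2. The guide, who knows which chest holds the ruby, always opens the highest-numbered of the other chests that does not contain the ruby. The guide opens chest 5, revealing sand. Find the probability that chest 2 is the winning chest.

1/4

Consider each possible location of the ruby in turn.
If it is in any of chests 1, 2, 3, and 4 (prior 1/5 each): chest 5 is the highest-numbered option available, probability 1; weight (1/5)·1 = 1/5 each.
If it is in chest 5 (prior 1/5): the guide opened chest 5, so this case is ruled out; weight (1/5)·0 = 0.
The weights sum to 4/5.
So P(the ruby in chest 2 | the guide opened chest 5) = (1/5) / (4/5) = 1/4.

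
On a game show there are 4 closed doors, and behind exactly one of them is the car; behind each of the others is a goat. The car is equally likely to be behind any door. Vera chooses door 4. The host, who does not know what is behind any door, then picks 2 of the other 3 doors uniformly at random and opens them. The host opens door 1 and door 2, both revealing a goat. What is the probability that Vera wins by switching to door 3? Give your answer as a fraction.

Because the host chose which doors to open without knowing where the car is, the choice is independent of the prize location. Learning that none of the 2 opened doors holds the car simply rules out those 2 locations and leaves the remaining 2 doors still equally likely by symmetry.
So P(the car behind door 3) = 1/2.

1/2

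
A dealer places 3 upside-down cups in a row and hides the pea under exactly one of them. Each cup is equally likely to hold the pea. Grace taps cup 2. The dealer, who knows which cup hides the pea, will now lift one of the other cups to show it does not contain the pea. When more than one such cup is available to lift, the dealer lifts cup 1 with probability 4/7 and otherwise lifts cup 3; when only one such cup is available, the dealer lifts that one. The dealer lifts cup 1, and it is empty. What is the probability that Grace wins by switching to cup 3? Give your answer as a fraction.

7/11

Apply Bayes' rule, conditioning on where the pea actually is.
If it is under cup 1 (prior 1/3): the dealer opened cup 1, so this case is ruled out; weight (1/3)·0 = 0.
If it is under cup 2 (prior 1/3): cup 1 is available, opened with probability 4/7; weight (1/3)·(4/7) = 4/21.
If it is under cup 3 (prior 1/3): only cup 1 is available, probability 1; weight (1/3)·1 = 1/3.
The weights sum to 11/21.
So P(the pea under cup 3 | the dealer opened cup 1) = (1/3) / (11/21) = 7/11.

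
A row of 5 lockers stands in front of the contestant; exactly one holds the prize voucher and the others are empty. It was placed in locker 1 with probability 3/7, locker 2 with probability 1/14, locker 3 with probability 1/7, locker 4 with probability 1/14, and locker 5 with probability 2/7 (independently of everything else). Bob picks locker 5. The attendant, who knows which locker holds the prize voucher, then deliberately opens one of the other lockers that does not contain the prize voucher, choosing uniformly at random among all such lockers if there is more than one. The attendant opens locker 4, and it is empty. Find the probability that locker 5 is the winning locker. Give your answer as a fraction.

1/4

Condition on the true location of the prize voucher.
If it is in locker 1 (prior 3/7): the attendant has 3 equally likely choices, so probability 1/3; weight (3/7)·(1/3) = 1/7.
If it is in locker 2 (prior 1/14): the attendant has 3 equally likely choices, so probability 1/3; weight (1/14)·(1/3) = 1/42.
If it is in locker 3 (prior 1/7): the attendant has 3 equally likely choices, so probability 1/3; weight (1/7)·(1/3) = 1/21.
If it is in locker 4 (prior 1/14): the attendant opened locker 4, so this case is ruled out; weight (1/14)·0 = 0.
If it is in locker 5 (prior 2/7): the attendant has 4 equally likely choices, so probability 1/4; weight (2/7)·(1/4) = 1/14.
The weights sum to 2/7.
So P(the prize voucher in locker 5 | the attendant opened locker 4) = (1/14) / (2/7) = 1/4.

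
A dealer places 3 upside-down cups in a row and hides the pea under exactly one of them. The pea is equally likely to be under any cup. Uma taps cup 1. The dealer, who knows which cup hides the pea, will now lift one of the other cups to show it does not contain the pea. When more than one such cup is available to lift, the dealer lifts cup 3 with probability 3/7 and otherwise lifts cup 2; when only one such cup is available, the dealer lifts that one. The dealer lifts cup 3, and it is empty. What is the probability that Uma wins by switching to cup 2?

Condition on the true location of the pea.
If it is under cup 1 (prior 1/3): cup 3 is available, opened with probability 3/7; weight (1/3)·(3/7) = 1/7.
If it is under cup 2 (prior 1/3): only cup 3 is available, probability 1; weight (1/3)·1 = 1/3.
If it is under cup 3 (prior 1/3): the dealer opened cup 3, so this case is ruled out; weight (1/3)·0 = 0.
The weights sum to 10/21.
So P(the pea under cup 2 | the dealer opened cup 3) = (1/3) / (10/21) = 7/10.

7/10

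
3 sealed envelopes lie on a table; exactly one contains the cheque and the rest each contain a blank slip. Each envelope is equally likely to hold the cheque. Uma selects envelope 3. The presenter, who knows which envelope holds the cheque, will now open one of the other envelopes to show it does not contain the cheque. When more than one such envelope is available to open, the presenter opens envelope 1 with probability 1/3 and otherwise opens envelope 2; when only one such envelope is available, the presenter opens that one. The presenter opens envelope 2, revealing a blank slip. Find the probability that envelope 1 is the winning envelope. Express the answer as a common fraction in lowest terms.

3/5

Condition on the true location of the cheque.
If it is in envelope 1 (prior 1/3): only envelope 2 is available, probability 1; weight (1/3)·1 = 1/3.
If it is in envelope 2 (prior 1/3): the presenter opened envelope 2, so this case is ruled out; weight (1/3)·0 = 0.
If it is in envelope 3 (prior 1/3): envelope 1 is available but not opened, probability 2/3; weight (1/3)·(2/3) = 2/9.
The weights sum to 5/9.
So P(the cheque in envelope 1 | the presenter opened envelope 2) = (1/3) / (5/9) = 3/5.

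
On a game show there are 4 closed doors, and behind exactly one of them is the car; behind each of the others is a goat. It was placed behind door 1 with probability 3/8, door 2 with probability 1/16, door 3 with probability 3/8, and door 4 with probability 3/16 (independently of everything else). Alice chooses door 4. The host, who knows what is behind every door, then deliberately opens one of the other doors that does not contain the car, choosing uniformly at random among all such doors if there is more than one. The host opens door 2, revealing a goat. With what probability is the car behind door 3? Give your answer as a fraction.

3/7

Consider each possible location of the car in turn.
If it is behind either of doors 1 and 3 (prior 3/8 each): the host has 2 equally likely choices, so probability 1/2; weight (3/8)·(1/2) = 3/16 each.
If it is behind door 2 (prior 1/16): the host opened door 2, so this case is ruled out; weight (1/16)·0 = 0.
If it is behind door 4 (prior 3/16): the host has 3 equally likely choices, so probability 1/3; weight (3/16)·(1/3) = 1/16.
The weights sum to 7/16.
So P(the car behind door 3 | the host opened door 2) = (3/16) / (7/16) = 3/7.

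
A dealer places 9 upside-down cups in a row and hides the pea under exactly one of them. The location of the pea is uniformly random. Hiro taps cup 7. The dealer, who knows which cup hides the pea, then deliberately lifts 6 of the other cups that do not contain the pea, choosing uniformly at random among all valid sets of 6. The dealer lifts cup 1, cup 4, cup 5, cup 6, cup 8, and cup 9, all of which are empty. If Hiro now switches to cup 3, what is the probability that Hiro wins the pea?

Apply Bayes' rule, conditioning on where the pea actually is.
If it is under any of cups 1, 4, 5, 6, 8, and 9 (prior 1/9 each): that cup was opened and seen not to hold the prize — ruled out; weight (1/9)·0 = 0 each.
If it is under either of cups 2 and 3 (prior 1/9 each): the dealer has 7 equally likely choices, so probability 1/7; weight (1/9)·(1/7) = 1/63 each.
If it is under cup 7 (prior 1/9): the dealer has 28 equally likely choices, so probability 1/28; weight (1/9)·(1/28) = 1/252.
The weights sum to 1/28.
So P(the pea under cup 3 | the dealer opened cup 1, cup 4, cup 5, cup 6, cup 8, and cup 9) = (1/63) / (1/28) = 4/9.

4/9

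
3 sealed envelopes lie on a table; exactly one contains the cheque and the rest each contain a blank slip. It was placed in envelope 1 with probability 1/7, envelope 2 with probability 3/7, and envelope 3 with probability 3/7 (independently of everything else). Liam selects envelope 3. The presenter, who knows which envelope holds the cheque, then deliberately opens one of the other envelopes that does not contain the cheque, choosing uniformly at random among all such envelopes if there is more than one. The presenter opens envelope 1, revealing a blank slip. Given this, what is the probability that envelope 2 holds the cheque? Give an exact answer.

Apply Bayes' rule, conditioning on where the cheque actually is.
If it is in envelope 1 (prior 1/7): the presenter opened envelope 1, so this case is ruled out; weight (1/7)·0 = 0.
If it is in envelope 2 (prior 3/7): the presenter has no choice, probability 1; weight (3/7)·1 = 3/7.
If it is in envelope 3 (prior 3/7): the presenter has 2 equally likely choices, so probability 1/2; weight (3/7)·(1/2) = 3/14.
The weights sum to 9/14.
So P(the cheque in envelope 2 | the presenter opened envelope 1) = (3/7) / (9/14) = 2/3.

2/3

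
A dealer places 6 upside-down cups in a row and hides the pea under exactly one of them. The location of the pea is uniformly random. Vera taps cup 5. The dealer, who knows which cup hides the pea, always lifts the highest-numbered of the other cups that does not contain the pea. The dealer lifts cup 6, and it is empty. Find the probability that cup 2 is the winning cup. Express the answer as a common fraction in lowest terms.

1/5

Apply Bayes' rule, conditioning on where the pea actually is.
If it is under any of cups 1, 2, 3, 4, and 5 (prior 1/6 each): cup 6 is the highest-numbered option available, probability 1; weight (1/6)·1 = 1/6 each.
If it is under cup 6 (prior 1/6): the dealer opened cup 6, so this case is ruled out; weight (1/6)·0 = 0.
The weights sum to 5/6.
So P(the pea under cup 2 | the dealer opened cup 6) = (1/6) / (5/6) = 1/5.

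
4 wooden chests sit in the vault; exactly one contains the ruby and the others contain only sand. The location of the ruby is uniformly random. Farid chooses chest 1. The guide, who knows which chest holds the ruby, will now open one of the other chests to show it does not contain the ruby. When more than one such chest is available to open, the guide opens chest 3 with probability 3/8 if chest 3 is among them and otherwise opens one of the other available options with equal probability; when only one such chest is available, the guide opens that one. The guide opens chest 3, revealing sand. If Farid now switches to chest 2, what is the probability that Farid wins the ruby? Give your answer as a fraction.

1/3

Consider each possible location of the ruby in turn.
If it is in any of chests 1, 2, and 4 (prior 1/4 each): chest 3 is available, opened with probability 3/8; weight (1/4)·(3/8) = 3/32 each.
If it is in chest 3 (prior 1/4): the guide opened chest 3, so this case is ruled out; weight (1/4)·0 = 0.
The weights sum to 9/32.
So P(the ruby in chest 2 | the guide opened chest 3) = (3/32) / (9/32) = 1/3.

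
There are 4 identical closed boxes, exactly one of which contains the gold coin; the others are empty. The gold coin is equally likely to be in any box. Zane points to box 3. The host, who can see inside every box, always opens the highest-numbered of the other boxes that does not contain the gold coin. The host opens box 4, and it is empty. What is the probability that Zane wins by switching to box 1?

Apply Bayes' rule, conditioning on where the gold coin actually is.
If it is in any of boxes 1, 2, and 3 (prior 1/4 each): box 4 is the highest-numbered option available, probability 1; weight (1/4)·1 = 1/4 each.
If it is in box 4 (prior 1/4): the host opened box 4, so this case is ruled out; weight (1/4)·0 = 0.
The weights sum to 3/4.
So P(the gold coin in box 1 | the host opened box 4) = (1/4) / (3/4) = 1/3.

1/3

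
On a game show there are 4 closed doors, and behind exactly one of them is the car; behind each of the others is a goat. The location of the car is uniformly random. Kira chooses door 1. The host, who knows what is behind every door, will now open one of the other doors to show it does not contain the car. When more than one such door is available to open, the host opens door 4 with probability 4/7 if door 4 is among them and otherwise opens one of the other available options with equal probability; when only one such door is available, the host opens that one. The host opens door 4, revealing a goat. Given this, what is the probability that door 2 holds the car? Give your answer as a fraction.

1/3

Consider each possible location of the car in turn.
If it is behind any of doors 1, 2, and 3 (prior 1/4 each): door 4 is available, opened with probability 4/7; weight (1/4)·(4/7) = 1/7 each.
If it is behind door 4 (prior 1/4): the host opened door 4, so this case is ruled out; weight (1/4)·0 = 0.
The weights sum to 3/7.
So P(the car behind door 2 | the host opened door 4) = (1/7) / (3/7) = 1/3.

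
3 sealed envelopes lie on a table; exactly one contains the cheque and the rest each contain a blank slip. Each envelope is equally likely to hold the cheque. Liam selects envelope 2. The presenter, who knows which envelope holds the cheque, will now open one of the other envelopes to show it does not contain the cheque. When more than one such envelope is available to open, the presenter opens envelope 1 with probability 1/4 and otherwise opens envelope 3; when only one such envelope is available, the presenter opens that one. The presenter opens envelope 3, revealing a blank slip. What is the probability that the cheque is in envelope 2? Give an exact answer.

3/7

Consider each possible location of the cheque in turn.
If it is in envelope 1 (prior 1/3): only envelope 3 is available, probability 1; weight (1/3)·1 = 1/3.
If it is in envelope 2 (prior 1/3): envelope 1 is available but not opened, probability 3/4; weight (1/3)·(3/4) = 1/4.
If it is in envelope 3 (prior 1/3): the presenter opened envelope 3, so this case is ruled out; weight (1/3)·0 = 0.
The weights sum to 7/12.
So P(the cheque in envelope 2 | the presenter opened envelope 3) = (1/4) / (7/12) = 3/7.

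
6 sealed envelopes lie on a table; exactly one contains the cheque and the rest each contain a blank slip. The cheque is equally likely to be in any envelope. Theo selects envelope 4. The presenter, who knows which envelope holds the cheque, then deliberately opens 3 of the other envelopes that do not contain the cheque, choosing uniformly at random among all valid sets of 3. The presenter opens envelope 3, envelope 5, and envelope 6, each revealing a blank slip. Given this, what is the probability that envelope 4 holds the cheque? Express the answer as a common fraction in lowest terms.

1/6

Consider each possible location of the cheque in turn.
If it is in either of envelopes 1 and 2 (prior 1/6 each): the presenter has 4 equally likely choices, so probability 1/4; weight (1/6)·(1/4) = 1/24 each.
If it is in any of envelopes 3, 5, and 6 (prior 1/6 each): that envelope was opened and seen not to hold the prize — ruled out; weight (1/6)·0 = 0 each.
If it is in envelope 4 (prior 1/6): the presenter has 10 equally likely choices, so probability 1/10; weight (1/6)·(1/10) = 1/60.
The weights sum to 1/10.
So P(the cheque in envelope 4 | the presenter opened envelope 3, envelope 5, and envelope 6) = (1/60) / (1/10) = 1/6.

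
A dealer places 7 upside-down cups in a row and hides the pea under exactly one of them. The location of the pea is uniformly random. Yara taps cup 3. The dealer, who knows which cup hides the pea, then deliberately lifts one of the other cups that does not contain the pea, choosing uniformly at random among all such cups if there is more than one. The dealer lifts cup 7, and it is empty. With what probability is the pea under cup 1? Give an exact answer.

6/35

Consider each possible location of the pea in turn.
If it is under any of cups 1, 2, 4, 5, and 6 (prior 1/7 each): the dealer has 5 equally likely choices, so probability 1/5; weight (1/7)·(1/5) = 1/35 each.
If it is under cup 3 (prior 1/7): the dealer has 6 equally likely choices, so probability 1/6; weight (1/7)·(1/6) = 1/42.
If it is under cup 7 (prior 1/7): the dealer opened cup 7, so this case is ruled out; weight (1/7)·0 = 0.
The weights sum to 1/6.
So P(the pea under cup 1 | the dealer opened cup 7) = (1/35) / (1/6) = 6/35.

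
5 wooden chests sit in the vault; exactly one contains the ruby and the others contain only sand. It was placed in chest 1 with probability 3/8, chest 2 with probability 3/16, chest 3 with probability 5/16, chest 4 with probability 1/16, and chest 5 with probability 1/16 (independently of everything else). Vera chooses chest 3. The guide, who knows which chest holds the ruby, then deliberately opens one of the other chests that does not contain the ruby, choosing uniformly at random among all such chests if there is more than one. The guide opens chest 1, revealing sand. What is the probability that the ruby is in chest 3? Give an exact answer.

Consider each possible location of the ruby in turn.
If it is in chest 1 (prior 3/8): the guide opened chest 1, so this case is ruled out; weight (3/8)·0 = 0.
If it is in chest 2 (prior 3/16): the guide has 3 equally likely choices, so probability 1/3; weight (3/16)·(1/3) = 1/16.
If it is in chest 3 (prior 5/16): the guide has 4 equally likely choices, so probability 1/4; weight (5/16)·(1/4) = 5/64.
If it is in either of chests 4 and 5 (prior 1/16 each): the guide has 3 equally likely choices, so probability 1/3; weight (1/16)·(1/3) = 1/48 each.
The weights sum to 35/192.
So P(the ruby in chest 3 | the guide opened chest 1) = (5/64) / (35/192) = 3/7.

3/7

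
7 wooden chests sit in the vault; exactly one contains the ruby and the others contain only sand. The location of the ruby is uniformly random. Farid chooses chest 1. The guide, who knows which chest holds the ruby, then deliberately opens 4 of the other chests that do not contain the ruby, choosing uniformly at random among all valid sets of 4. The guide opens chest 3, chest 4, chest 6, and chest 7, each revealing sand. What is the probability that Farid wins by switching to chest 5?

Consider each possible location of the ruby in turn.
If it is in chest 1 (prior 1/7): the guide has 15 equally likely choices, so probability 1/15; weight (1/7)·(1/15) = 1/105.
If it is in either of chests 2 and 5 (prior 1/7 each): the guide has 5 equally likely choices, so probability 1/5; weight (1/7)·(1/5) = 1/35 each.
If it is in any of chests 3, 4, 6, and 7 (prior 1/7 each): that chest was opened and seen not to hold the prize — ruled out; weight (1/7)·0 = 0 each.
The weights sum to 1/15.
So P(the ruby in chest 5 | the guide opened chest 3, chest 4, chest 6, and chest 7) = (1/35) / (1/15) = 3/7.

3/7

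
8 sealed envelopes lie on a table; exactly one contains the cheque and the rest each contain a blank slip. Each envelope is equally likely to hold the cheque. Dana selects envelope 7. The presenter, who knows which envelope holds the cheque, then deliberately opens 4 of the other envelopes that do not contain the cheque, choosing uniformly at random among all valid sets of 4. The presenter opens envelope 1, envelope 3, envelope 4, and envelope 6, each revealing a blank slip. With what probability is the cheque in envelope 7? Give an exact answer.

Consider each possible location of the cheque in turn.
If it is in any of envelopes 1, 3, 4, and 6 (prior 1/8 each): that envelope was opened and seen not to hold the prize — ruled out; weight (1/8)·0 = 0 each.
If it is in any of envelopes 2, 5, and 8 (prior 1/8 each): the presenter has 15 equally likely choices, so probability 1/15; weight (1/8)·(1/15) = 1/120 each.
If it is in envelope 7 (prior 1/8): the presenter has 35 equally likely choices, so probability 1/35; weight (1/8)·(1/35) = 1/280.
The weights sum to 1/35.
So P(the cheque in envelope 7 | the presenter opened envelope 1, envelope 3, envelope 4, and envelope 6) = (1/280) / (1/35) = 1/8.

1/8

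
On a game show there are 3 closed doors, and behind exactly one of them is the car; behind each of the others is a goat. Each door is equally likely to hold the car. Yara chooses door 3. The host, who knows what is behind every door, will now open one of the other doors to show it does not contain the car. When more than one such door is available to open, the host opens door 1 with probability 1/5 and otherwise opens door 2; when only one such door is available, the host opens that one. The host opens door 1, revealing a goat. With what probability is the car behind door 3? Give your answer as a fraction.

1/6

Condition on the true location of the car.
If it is behind door 1 (prior 1/3): the host opened door 1, so this case is ruled out; weight (1/3)·0 = 0.
If it is behind door 2 (prior 1/3): only door 1 is available, probability 1; weight (1/3)·1 = 1/3.
If it is behind door 3 (prior 1/3): door 1 is available, opened with probability 1/5; weight (1/3)·(1/5) = 1/15.
The weights sum to 2/5.
So P(the car behind door 3 | the host opened door 1) = (1/15) / (2/5) = 1/6.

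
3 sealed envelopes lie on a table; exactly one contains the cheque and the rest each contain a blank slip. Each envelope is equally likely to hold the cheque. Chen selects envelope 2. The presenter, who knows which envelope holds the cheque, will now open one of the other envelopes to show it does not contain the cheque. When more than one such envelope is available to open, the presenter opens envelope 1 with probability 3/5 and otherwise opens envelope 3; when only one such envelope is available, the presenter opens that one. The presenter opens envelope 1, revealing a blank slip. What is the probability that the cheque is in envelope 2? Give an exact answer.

Consider each possible location of the cheque in turn.
If it is in envelope 1 (prior 1/3): the presenter opened envelope 1, so this case is ruled out; weight (1/3)·0 = 0.
If it is in envelope 2 (prior 1/3): envelope 1 is available, opened with probability 3/5; weight (1/3)·(3/5) = 1/5.
If it is in envelope 3 (prior 1/3): only envelope 1 is available, probability 1; weight (1/3)·1 = 1/3.
The weights sum to 8/15.
So P(the cheque in envelope 2 | the presenter opened envelope 1) = (1/5) / (8/15) = 3/8.

3/8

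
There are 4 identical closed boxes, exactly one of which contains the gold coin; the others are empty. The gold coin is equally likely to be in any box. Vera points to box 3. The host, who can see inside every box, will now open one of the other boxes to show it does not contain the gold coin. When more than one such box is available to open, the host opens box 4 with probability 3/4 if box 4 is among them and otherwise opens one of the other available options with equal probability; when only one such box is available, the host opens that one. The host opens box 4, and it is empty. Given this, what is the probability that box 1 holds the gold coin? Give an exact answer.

Apply Bayes' rule, conditioning on where the gold coin actually is.
If it is in any of boxes 1, 2, and 3 (prior 1/4 each): box 4 is available, opened with probability 3/4; weight (1/4)·(3/4) = 3/16 each.
If it is in box 4 (prior 1/4): the host opened box 4, so this case is ruled out; weight (1/4)·0 = 0.
The weights sum to 9/16.
So P(the gold coin in box 1 | the host opened box 4) = (3/16) / (9/16) = 1/3.

1/3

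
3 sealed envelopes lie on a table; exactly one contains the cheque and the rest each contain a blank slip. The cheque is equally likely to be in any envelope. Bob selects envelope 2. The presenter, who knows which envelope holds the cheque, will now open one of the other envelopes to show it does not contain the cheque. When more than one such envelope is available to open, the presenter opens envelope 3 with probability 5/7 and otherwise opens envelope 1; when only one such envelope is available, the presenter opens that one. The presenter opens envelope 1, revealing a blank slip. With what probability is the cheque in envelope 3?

Apply Bayes' rule, conditioning on where the cheque actually is.
If it is in envelope 1 (prior 1/3): the presenter opened envelope 1, so this case is ruled out; weight (1/3)·0 = 0.
If it is in envelope 2 (prior 1/3): envelope 3 is available but not opened, probability 2/7; weight (1/3)·(2/7) = 2/21.
If it is in envelope 3 (prior 1/3): only envelope 1 is available, probability 1; weight (1/3)·1 = 1/3.
The weights sum to 3/7.
So P(the cheque in envelope 3 | the presenter opened envelope 1) = (1/3) / (3/7) = 7/9.

7/9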